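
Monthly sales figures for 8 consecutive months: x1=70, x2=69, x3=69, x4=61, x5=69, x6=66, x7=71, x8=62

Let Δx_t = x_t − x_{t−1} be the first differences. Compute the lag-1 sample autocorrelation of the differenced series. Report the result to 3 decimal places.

-0.626

First differences Δx: -1, 0, -8, 8, -3, 5, -9
Mean of differences = -1.1429
Numerator Σ(Δx_t−Δx̄)(Δx_{t+1}−Δx̄) = -147.0204
Denominator Σ(Δx_t−Δx̄)² = 234.8571
r_1(Δx) = -147.0204 / 234.8571 = -0.626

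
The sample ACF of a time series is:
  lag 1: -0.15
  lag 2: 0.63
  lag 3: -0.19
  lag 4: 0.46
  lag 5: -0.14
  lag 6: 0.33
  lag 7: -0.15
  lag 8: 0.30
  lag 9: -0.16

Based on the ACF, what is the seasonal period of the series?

2

The largest autocorrelation is r_2 = 0.63, with weaker echoes at lags 4 (0.46), 6 (0.33) and 8 (0.30); the remaining lags stay at or below -0.14.
The dominant spike at lag 2 indicates a seasonal period of 2.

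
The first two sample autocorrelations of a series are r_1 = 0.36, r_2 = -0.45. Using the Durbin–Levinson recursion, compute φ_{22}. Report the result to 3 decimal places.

-0.666

φ_{22} = (r_2 − r_1²) / (1 − r_1²)
r_1² = (0.36)² = 0.1296
Numerator = -0.45 − 0.1296 = -0.5796; denominator = 1 − 0.1296 = 0.8704
φ_{22} = -0.5796 / 0.8704 = -0.666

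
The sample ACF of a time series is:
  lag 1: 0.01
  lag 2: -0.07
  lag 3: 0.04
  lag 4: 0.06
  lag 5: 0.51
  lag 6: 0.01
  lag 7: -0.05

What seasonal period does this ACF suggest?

5

The largest autocorrelation is r_5 = 0.51; the remaining lags stay at or below 0.06.
The dominant spike at lag 5 indicates a seasonal period of 5.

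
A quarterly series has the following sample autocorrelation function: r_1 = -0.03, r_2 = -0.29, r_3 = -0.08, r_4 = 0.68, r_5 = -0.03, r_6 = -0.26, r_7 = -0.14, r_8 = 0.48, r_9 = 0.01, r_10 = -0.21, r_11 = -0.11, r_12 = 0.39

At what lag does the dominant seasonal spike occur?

4

The largest autocorrelation is r_4 = 0.68, with weaker echoes at lags 8 (0.48) and 12 (0.39); the remaining lags stay at or below 0.01.
The dominant spike at lag 4 indicates a seasonal period of 4.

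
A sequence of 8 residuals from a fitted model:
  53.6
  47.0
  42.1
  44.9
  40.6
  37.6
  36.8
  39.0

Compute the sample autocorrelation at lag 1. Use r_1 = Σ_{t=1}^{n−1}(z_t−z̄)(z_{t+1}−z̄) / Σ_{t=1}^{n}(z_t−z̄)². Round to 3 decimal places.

0.456

Mean z̄ = (53.6 + 47.0 + 42.1 + 44.9 + 40.6 + 37.6 + 36.8 + 39.0)/8 = 42.7000
Deviations from mean: 10.9000, 4.3000, -0.6000, 2.2000, -2.1000, -5.1000, -5.9000, -3.7000
Σ(z_t−z̄)(z_{t+1}−z̄) = (46.8700) + (-2.5800) + (-1.3200) + (-4.6200) + (10.7100) + (30.0900) + (21.8300) = 100.9800
Denominator Σ(z_t−z̄)² = 221.4200
r_1 = 100.9800 / 221.4200 = 0.456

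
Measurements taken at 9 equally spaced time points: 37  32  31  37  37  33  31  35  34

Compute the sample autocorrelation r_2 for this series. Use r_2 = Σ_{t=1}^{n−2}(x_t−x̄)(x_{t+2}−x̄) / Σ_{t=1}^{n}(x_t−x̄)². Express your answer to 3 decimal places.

Mean x̄ = (37 + 32 + 31 + 37 + 37 + 33 + 31 + 35 + 34)/9 = 34.1111
Σ(x_t−x̄)(x_{t+2}−x̄) = (-8.9877) + (-6.0988) + (-8.9877) + (-3.2099) + (-8.9877) + (-0.9877) + (0.3457) = -36.9136
Denominator Σ(x_t−x̄)² = 50.8889
r_2 = -36.9136 / 50.8889 = -0.725

-0.725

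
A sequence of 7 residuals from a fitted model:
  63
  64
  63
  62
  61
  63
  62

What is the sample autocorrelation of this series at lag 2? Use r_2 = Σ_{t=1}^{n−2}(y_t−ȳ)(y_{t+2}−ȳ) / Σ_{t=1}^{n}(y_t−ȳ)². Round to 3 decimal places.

Mean ȳ = (63 + 64 + 63 + 62 + 61 + 63 + 62)/7 = 62.5714
Deviations from mean: 0.4286, 1.4286, 0.4286, -0.5714, -1.5714, 0.4286, -0.5714
Σ(y_t−ȳ)(y_{t+2}−ȳ) = (0.1837) + (-0.8163) + (-0.6735) + (-0.2449) + (0.8980) = -0.6531
Denominator Σ(y_t−ȳ)² = 5.7143
r_2 = -0.6531 / 5.7143 = -0.114

-0.114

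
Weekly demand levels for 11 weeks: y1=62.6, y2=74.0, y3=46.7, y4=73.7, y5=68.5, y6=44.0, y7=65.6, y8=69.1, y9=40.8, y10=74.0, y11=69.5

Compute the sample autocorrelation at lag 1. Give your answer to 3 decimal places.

Mean ȳ = (62.6 + 74.0 + 46.7 + 73.7 + 68.5 + 44.0 + 65.6 + 69.1 + 40.8 + 74.0 + 69.5)/11 = 62.5909
Numerator Σ_{t=1}^{10}(y_t−ȳ)(y_{t+1}−ȳ) = -749.9237
Denominator Σ(y_t−ȳ)² = 1590.8091
r_1 = -749.9237 / 1590.8091 = -0.471

-0.471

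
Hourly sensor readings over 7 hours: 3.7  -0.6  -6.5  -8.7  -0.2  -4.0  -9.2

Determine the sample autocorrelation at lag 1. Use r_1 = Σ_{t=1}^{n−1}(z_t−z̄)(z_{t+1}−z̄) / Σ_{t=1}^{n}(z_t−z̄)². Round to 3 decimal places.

0.082

Mean z̄ = (3.7 − 0.6 − 6.5 − 8.7 − 0.2 − 4.0 − 9.2)/7 = -3.6429
Deviations from mean: 7.3429, 3.0429, -2.8571, -5.0571, 3.4429, -0.3571, -5.5571
Numerator Σ_{t=1}^{6}(z_t−z̄)(z_{t+1}−z̄) = 11.4424
Denominator Σ(z_t−z̄)² = 139.7771
r_1 = 11.4424 / 139.7771 = 0.082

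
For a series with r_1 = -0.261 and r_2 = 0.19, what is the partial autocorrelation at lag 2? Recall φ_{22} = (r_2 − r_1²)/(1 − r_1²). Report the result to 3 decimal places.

0.131

φ_{22} = (r_2 − r_1²) / (1 − r_1²)
r_1² = (-0.261)² = 0.068121
Numerator = 0.19 − 0.0681 = 0.1219; denominator = 1 − 0.0681 = 0.9319
φ_{22} = 0.1219 / 0.9319 = 0.131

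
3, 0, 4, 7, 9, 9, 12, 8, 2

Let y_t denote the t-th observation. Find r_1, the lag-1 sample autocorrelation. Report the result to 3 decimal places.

0.500

Mean ȳ = (3 + 0 + 4 + 7 + 9 + 9 + 12 + 8 + 2)/9 = 6.0000
Numerator Σ_{t=1}^{8}(y_t−ȳ)(y_{t+1}−ȳ) = 62.0000
Denominator Σ(y_t−ȳ)² = 124.0000
r_1 = 62.0000 / 124.0000 = 0.500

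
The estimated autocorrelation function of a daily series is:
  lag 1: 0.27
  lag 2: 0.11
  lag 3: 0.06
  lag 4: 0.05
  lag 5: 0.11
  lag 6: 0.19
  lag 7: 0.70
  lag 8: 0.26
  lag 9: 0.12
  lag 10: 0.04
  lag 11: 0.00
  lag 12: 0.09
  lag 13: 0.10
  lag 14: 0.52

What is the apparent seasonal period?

The largest autocorrelation is r_7 = 0.70, with a weaker echo at lag 14 (0.52); the remaining lags stay at or below 0.27. The elevated value at lag 1 (0.27), dropping to 0.11 at lag 2, reflects decaying short-term dependence rather than seasonality.
The dominant spike at lag 7 indicates a seasonal period of 7.

7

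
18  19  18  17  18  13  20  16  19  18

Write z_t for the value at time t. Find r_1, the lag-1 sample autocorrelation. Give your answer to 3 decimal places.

Mean z̄ = (18 + 19 + 18 + 17 + 18 + 13 + 20 + 16 + 19 + 18)/10 = 17.6000
Numerator Σ_{t=1}^{9}(z_t−z̄)(z_{t+1}−z̄) = -17.7600
Denominator Σ(z_t−z̄)² = 34.4000
r_1 = -17.7600 / 34.4000 = -0.516

-0.516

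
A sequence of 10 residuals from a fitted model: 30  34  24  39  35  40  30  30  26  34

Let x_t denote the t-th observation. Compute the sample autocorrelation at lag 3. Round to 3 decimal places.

-0.610

Mean x̄ = (30 + 34 + 24 + 39 + 35 + 40 + 30 + 30 + 26 + 34)/10 = 32.2000
Σ(x_t−x̄)(x_{t+3}−x̄) = (-14.9600) + (5.0400) + (-63.9600) + (-14.9600) + (-6.1600) + (-48.3600) + (-3.9600) = -147.3200
Denominator Σ(x_t−x̄)² = 241.6000
r_3 = -147.3200 / 241.6000 = -0.610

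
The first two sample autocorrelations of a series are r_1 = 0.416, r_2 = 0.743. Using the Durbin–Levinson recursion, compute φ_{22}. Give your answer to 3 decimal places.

0.689

φ_{22} = (r_2 − r_1²) / (1 − r_1²)
r_1² = (0.416)² = 0.173056
Numerator = 0.743 − 0.1731 = 0.5699; denominator = 1 − 0.1731 = 0.8269
φ_{22} = 0.5699 / 0.8269 = 0.689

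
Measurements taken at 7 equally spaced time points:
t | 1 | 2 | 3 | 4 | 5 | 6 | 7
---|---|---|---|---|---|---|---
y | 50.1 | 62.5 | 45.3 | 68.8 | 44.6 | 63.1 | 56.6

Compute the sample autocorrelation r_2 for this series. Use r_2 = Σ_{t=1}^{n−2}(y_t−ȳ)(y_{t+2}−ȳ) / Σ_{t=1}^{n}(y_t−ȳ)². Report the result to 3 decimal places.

0.655

Mean ȳ = (50.1 + 62.5 + 45.3 + 68.8 + 44.6 + 63.1 + 56.6)/7 = 55.8571
Deviations from mean: -5.7571, 6.6429, -10.5571, 12.9429, -11.2571, 7.2429, 0.7429
Σ(y_t−ȳ)(y_{t+2}−ȳ) = (60.7790) + (85.9776) + (118.8433) + (93.7433) + (-8.3624) = 350.9806
Denominator Σ(y_t−ȳ)² = 535.9771
r_2 = 350.9806 / 535.9771 = 0.655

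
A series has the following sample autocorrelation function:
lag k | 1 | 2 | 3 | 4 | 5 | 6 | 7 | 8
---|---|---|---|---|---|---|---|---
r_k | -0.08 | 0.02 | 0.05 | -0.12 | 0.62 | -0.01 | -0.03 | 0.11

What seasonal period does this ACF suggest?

The largest autocorrelation is r_5 = 0.62; the remaining lags stay at or below 0.11.
The dominant spike at lag 5 indicates a seasonal period of 5.

5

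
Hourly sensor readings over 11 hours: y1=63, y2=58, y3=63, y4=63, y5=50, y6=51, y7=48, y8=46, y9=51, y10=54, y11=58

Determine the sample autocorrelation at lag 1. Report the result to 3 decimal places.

Mean ȳ = (63 + 58 + 63 + 63 + 50 + 51 + 48 + 46 + 51 + 54 + 58)/11 = 55.0000
Numerator Σ_{t=1}^{10}(y_t−ȳ)(y_{t+1}−ȳ) = 220.0000
Denominator Σ(y_t−ȳ)² = 398.0000
r_1 = 220.0000 / 398.0000 = 0.553

0.553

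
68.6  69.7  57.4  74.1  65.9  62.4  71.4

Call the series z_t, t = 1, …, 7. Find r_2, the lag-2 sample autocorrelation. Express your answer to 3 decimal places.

Mean z̄ = (68.6 + 69.7 + 57.4 + 74.1 + 65.9 + 62.4 + 71.4)/7 = 67.0714
Deviations from mean: 1.5286, 2.6286, -9.6714, 7.0286, -1.1714, -4.6714, 4.3286
Σ(z_t−z̄)(z_{t+2}−z̄) = (-14.7835) + (18.4751) + (11.3294) + (-32.8335) + (-5.0706) = -22.8831
Denominator Σ(z_t−z̄)² = 194.1143
r_2 = -22.8831 / 194.1143 = -0.118

-0.118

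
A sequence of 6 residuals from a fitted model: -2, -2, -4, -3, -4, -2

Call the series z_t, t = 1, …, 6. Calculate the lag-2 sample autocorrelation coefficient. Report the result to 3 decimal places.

0.023

Mean z̄ = (-2 − 2 − 4 − 3 − 4 − 2)/6 = -2.8333
Numerator Σ_{t=1}^{4}(z_t−z̄)(z_{t+2}−z̄) = 0.1111
Denominator Σ(z_t−z̄)² = 4.8333
r_2 = 0.1111 / 4.8333 = 0.023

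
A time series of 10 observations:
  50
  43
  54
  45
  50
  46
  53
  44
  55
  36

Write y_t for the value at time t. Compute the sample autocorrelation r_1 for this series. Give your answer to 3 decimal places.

Mean ȳ = (50 + 43 + 54 + 45 + 50 + 46 + 53 + 44 + 55 + 36)/10 = 47.6000
Numerator Σ_{t=1}^{9}(y_t−ȳ)(y_{t+1}−ȳ) = -207.7600
Denominator Σ(y_t−ȳ)² = 314.4000
r_1 = -207.7600 / 314.4000 = -0.661

-0.661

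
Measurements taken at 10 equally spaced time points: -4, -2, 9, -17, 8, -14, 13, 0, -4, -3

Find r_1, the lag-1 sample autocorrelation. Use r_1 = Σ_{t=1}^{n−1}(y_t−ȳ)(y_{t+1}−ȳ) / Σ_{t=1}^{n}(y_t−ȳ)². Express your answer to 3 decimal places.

-0.719

Mean ȳ = (-4 − 2 + 9 − 17 + 8 − 14 + 13 + 0 − 4 − 3)/10 = -1.4000
Numerator Σ_{t=1}^{9}(y_t−ȳ)(y_{t+1}−ȳ) = -592.7600
Denominator Σ(y_t−ȳ)² = 824.4000
r_1 = -592.7600 / 824.4000 = -0.719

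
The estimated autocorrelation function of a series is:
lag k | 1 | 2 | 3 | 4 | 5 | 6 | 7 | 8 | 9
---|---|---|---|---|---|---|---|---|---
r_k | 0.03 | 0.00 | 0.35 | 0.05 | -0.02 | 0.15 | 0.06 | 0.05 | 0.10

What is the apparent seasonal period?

3

The largest autocorrelation is r_3 = 0.35, with a weaker echo at lag 6 (0.15); the remaining lags stay at or below 0.10.
The dominant spike at lag 3 indicates a seasonal period of 3.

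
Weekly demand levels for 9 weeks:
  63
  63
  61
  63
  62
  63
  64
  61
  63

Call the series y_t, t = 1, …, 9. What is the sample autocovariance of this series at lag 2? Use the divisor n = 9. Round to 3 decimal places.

Mean ȳ = (63 + 63 + 61 + 63 + 62 + 63 + 64 + 61 + 63)/9 = 62.5556
Σ_{t=1}^{7}(y_t−ȳ)(y_{t+2}−ȳ) = -0.2840
γ_2 = -0.2840 / 9 = -0.032

-0.032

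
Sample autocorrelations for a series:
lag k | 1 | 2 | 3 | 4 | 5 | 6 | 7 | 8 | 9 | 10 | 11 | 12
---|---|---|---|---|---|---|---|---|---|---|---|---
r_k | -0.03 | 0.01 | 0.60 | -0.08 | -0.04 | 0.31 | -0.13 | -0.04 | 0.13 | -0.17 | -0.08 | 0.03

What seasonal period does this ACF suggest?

The largest autocorrelation is r_3 = 0.60, with a weaker echo at lag 6 (0.31); the remaining lags stay at or below 0.13.
The dominant spike at lag 3 indicates a seasonal period of 3.

3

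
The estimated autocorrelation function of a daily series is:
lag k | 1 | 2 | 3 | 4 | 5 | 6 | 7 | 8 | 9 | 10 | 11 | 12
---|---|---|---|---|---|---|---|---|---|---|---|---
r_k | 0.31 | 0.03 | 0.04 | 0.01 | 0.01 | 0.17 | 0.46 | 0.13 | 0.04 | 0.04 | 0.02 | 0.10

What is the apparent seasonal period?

The largest autocorrelation is r_7 = 0.46; the remaining lags stay at or below 0.31. The elevated value at lag 1 (0.31), dropping to 0.03 at lag 2, reflects decaying short-term dependence rather than seasonality.
The dominant spike at lag 7 indicates a seasonal period of 7.

7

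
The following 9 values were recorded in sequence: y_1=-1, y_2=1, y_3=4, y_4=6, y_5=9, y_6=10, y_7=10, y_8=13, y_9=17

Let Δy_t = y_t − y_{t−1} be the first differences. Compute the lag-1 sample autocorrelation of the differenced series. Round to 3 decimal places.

0.082

First differences Δy: 2, 3, 2, 3, 1, 0, 3, 4
Mean of differences = 2.2500
Numerator Σ(Δy_t−Δȳ)(Δy_{t+1}−Δȳ) = 0.9375
Denominator Σ(Δy_t−Δȳ)² = 11.5000
r_1(Δy) = 0.9375 / 11.5000 = 0.082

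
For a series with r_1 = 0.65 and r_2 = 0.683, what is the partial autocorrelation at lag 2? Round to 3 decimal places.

0.451

φ_{22} = (r_2 − r_1²) / (1 − r_1²)
r_1² = (0.65)² = 0.4225
Numerator = 0.683 − 0.4225 = 0.2605; denominator = 1 − 0.4225 = 0.5775
φ_{22} = 0.2605 / 0.5775 = 0.451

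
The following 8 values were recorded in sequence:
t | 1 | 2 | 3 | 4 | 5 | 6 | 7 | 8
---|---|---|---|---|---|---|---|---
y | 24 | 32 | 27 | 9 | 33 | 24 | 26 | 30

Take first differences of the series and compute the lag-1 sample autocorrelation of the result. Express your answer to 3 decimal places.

-0.556

First differences Δy: 8, -5, -18, 24, -9, 2, 4
Mean of differences = 0.8571
Numerator Σ(Δy_t−Δȳ)(Δy_{t+1}−Δȳ) = -603.5918
Denominator Σ(Δy_t−Δȳ)² = 1084.8571
r_1(Δy) = -603.5918 / 1084.8571 = -0.556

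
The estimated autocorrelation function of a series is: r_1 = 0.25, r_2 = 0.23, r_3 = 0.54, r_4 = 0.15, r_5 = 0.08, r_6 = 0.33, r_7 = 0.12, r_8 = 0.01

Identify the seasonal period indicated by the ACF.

3

The largest autocorrelation is r_3 = 0.54, with a weaker echo at lag 6 (0.33); the remaining lags stay at or below 0.25. The elevated value at lag 1 (0.25), dropping to 0.23 at lag 2, reflects decaying short-term dependence rather than seasonality.
The dominant spike at lag 3 indicates a seasonal period of 3.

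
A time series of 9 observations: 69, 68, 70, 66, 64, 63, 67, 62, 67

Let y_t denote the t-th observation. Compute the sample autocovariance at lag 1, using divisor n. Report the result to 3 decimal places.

Mean ȳ = (69 + 68 + 70 + 66 + 64 + 63 + 67 + 62 + 67)/9 = 66.2222
Σ_{t=1}^{8}(y_t−ȳ)(y_{t+1}−ȳ) = 9.3951
γ_1 = 9.3951 / 9 = 1.044

1.044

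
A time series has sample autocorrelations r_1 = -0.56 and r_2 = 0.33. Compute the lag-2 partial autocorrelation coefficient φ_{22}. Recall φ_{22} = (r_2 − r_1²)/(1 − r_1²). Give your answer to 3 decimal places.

0.024

φ_{22} = (r_2 − r_1²) / (1 − r_1²)
r_1² = (-0.56)² = 0.3136
Numerator = 0.33 − 0.3136 = 0.0164; denominator = 1 − 0.3136 = 0.6864
φ_{22} = 0.0164 / 0.6864 = 0.024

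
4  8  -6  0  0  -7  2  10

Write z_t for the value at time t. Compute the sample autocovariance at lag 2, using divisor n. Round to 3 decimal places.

-9.988

Mean z̄ = (4 + 8 − 6 + 0 + 0 − 7 + 2 + 10)/8 = 1.3750
Deviations: 2.6250, 6.6250, -7.3750, -1.3750, -1.3750, -8.3750, 0.6250, 8.6250
Σ_{t=1}^{6}(z_t−z̄)(z_{t+2}−z̄) = -79.9063
γ_2 = -79.9063 / 8 = -9.988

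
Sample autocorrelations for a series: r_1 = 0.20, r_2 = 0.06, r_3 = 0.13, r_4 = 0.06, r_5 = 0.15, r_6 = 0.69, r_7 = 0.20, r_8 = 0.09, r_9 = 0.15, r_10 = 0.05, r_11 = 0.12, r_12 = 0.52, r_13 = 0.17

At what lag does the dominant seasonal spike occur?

6

The largest autocorrelation is r_6 = 0.69, with a weaker echo at lag 12 (0.52); the remaining lags stay at or below 0.20.
The dominant spike at lag 6 indicates a seasonal period of 6.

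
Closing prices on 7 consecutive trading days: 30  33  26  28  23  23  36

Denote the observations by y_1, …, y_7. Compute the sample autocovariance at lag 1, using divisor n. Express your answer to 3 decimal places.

-1.741

Mean ȳ = (30 + 33 + 26 + 28 + 23 + 23 + 36)/7 = 28.4286
Σ_{t=1}^{6}(y_t−ȳ)(y_{t+1}−ȳ) = -12.1837
γ_1 = -12.1837 / 7 = -1.741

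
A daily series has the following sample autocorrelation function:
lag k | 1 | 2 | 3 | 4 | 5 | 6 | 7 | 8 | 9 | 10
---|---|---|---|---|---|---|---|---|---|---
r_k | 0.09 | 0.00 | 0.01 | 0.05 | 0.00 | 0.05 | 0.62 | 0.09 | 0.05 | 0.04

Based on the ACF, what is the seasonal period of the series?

The largest autocorrelation is r_7 = 0.62; the remaining lags stay at or below 0.09.
The dominant spike at lag 7 indicates a seasonal period of 7.

7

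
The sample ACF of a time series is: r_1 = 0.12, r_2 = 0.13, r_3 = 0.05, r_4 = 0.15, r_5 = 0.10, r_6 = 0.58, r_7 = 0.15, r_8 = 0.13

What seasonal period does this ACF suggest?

6

The largest autocorrelation is r_6 = 0.58; the remaining lags stay at or below 0.15.
The dominant spike at lag 6 indicates a seasonal period of 6.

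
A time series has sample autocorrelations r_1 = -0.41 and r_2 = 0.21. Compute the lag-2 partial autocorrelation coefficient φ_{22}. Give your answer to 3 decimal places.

φ_{22} = (r_2 − r_1²) / (1 − r_1²)
r_1² = (-0.41)² = 0.1681
Numerator = 0.21 − 0.1681 = 0.0419; denominator = 1 − 0.1681 = 0.8319
φ_{22} = 0.0419 / 0.8319 = 0.050

0.050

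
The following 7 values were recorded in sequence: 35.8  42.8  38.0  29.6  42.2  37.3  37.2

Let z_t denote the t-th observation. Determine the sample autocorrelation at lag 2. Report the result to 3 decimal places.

Mean z̄ = (35.8 + 42.8 + 38.0 + 29.6 + 42.2 + 37.3 + 37.2)/7 = 37.5571
Deviations from mean: -1.7571, 5.2429, 0.4429, -7.9571, 4.6429, -0.2571, -0.3571
Numerator Σ_{t=1}^{5}(z_t−z̄)(z_{t+2}−z̄) = -40.0522
Denominator Σ(z_t−z̄)² = 115.8371
r_2 = -40.0522 / 115.8371 = -0.346

-0.346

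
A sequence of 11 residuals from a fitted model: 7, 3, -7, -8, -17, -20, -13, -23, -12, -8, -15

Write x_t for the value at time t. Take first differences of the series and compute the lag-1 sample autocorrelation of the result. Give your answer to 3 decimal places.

-0.259

First differences Δx: -4, -10, -1, -9, -3, 7, -10, 11, 4, -7
Mean of differences = -2.2000
Numerator Σ(Δx_t−Δx̄)(Δx_{t+1}−Δx̄) = -128.0400
Denominator Σ(Δx_t−Δx̄)² = 493.6000
r_1(Δx) = -128.0400 / 493.6000 = -0.259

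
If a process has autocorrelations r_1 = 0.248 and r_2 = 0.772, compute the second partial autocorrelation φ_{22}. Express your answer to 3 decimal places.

0.757

φ_{22} = (r_2 − r_1²) / (1 − r_1²)
r_1² = (0.248)² = 0.061504
Numerator = 0.772 − 0.0615 = 0.7105; denominator = 1 − 0.0615 = 0.9385
φ_{22} = 0.7105 / 0.9385 = 0.757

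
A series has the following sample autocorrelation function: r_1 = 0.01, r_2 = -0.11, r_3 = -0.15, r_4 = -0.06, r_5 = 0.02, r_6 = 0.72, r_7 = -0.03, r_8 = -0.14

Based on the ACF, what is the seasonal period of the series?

6

The largest autocorrelation is r_6 = 0.72; the remaining lags stay at or below 0.02.
The dominant spike at lag 6 indicates a seasonal period of 6.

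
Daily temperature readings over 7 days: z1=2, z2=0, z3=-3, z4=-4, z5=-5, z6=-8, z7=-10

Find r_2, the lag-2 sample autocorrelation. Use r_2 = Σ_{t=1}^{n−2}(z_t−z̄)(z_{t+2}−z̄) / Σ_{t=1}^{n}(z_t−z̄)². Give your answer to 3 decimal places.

Mean z̄ = (2 + 0 − 3 − 4 − 5 − 8 − 10)/7 = -4.0000
Deviations from mean: 6.0000, 4.0000, 1.0000, 0.0000, -1.0000, -4.0000, -6.0000
Numerator Σ_{t=1}^{5}(z_t−z̄)(z_{t+2}−z̄) = 11.0000
Denominator Σ(z_t−z̄)² = 106.0000
r_2 = 11.0000 / 106.0000 = 0.104

0.104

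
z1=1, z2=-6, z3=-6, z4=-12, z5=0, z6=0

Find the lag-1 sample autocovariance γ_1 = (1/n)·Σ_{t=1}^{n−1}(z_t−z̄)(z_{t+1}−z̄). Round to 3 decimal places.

-0.782

Mean z̄ = (1 − 6 − 6 − 12 + 0 + 0)/6 = -3.8333
Deviations: 4.8333, -2.1667, -2.1667, -8.1667, 3.8333, 3.8333
Σ_{t=1}^{5}(z_t−z̄)(z_{t+1}−z̄) = -4.6944
γ_1 = -4.6944 / 6 = -0.782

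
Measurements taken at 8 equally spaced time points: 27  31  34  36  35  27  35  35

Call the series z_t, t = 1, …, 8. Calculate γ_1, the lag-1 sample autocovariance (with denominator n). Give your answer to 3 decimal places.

-0.156

Mean z̄ = (27 + 31 + 34 + 36 + 35 + 27 + 35 + 35)/8 = 32.5000
Deviations: -5.5000, -1.5000, 1.5000, 3.5000, 2.5000, -5.5000, 2.5000, 2.5000
Σ_{t=1}^{7}(z_t−z̄)(z_{t+1}−z̄) = -1.2500
γ_1 = -1.2500 / 8 = -0.156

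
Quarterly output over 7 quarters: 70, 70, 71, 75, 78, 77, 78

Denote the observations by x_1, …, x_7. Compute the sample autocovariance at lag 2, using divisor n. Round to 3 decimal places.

Mean x̄ = (70 + 70 + 71 + 75 + 78 + 77 + 78)/7 = 74.1429
Σ_{t=1}^{5}(x_t−x̄)(x_{t+2}−x̄) = 14.6735
γ_2 = 14.6735 / 7 = 2.096

2.096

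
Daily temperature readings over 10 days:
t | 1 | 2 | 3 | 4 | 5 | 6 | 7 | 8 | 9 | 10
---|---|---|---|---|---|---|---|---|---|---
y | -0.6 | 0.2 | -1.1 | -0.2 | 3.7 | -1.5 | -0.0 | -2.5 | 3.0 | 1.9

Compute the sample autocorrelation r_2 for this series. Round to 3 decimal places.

Mean ȳ = (-0.6 + 0.2 − 1.1 − 0.2 + 3.7 − 1.5 − 0.0 − 2.5 + 3.0 + 1.9)/10 = 0.2900
Numerator Σ_{t=1}^{8}(y_t−ȳ)(y_{t+2}−ȳ) = -3.8542
Denominator Σ(y_t−ȳ)² = 35.6090
r_2 = -3.8542 / 35.6090 = -0.108

-0.108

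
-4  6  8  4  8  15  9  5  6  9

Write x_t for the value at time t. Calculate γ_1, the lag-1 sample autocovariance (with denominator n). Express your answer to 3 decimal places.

2.584

Mean x̄ = (-4 + 6 + 8 + 4 + 8 + 15 + 9 + 5 + 6 + 9)/10 = 6.6000
Σ_{t=1}^{9}(x_t−x̄)(x_{t+1}−x̄) = 25.8400
γ_1 = 25.8400 / 10 = 2.584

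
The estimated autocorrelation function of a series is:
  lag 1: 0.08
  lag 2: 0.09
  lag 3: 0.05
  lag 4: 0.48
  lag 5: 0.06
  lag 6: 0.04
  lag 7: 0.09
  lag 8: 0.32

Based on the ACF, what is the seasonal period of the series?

4

The largest autocorrelation is r_4 = 0.48, with a weaker echo at lag 8 (0.32); the remaining lags stay at or below 0.09.
The dominant spike at lag 4 indicates a seasonal period of 4.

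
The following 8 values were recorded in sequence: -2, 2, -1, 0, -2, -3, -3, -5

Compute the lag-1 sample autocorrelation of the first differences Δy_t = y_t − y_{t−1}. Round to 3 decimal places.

-0.514

First differences Δy: 4, -3, 1, -2, -1, 0, -2
Mean of differences = -0.4286
Numerator Σ(Δy_t−Δȳ)(Δy_{t+1}−Δȳ) = -17.3265
Denominator Σ(Δy_t−Δȳ)² = 33.7143
r_1(Δy) = -17.3265 / 33.7143 = -0.514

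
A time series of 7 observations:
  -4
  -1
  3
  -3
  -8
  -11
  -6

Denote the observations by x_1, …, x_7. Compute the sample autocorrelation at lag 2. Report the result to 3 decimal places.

Mean x̄ = (-4 − 1 + 3 − 3 − 8 − 11 − 6)/7 = -4.2857
Σ(x_t−x̄)(x_{t+2}−x̄) = (2.0816) + (4.2245) + (-27.0612) + (-8.6327) + (6.3673) = -23.0204
Denominator Σ(x_t−x̄)² = 127.4286
r_2 = -23.0204 / 127.4286 = -0.181

-0.181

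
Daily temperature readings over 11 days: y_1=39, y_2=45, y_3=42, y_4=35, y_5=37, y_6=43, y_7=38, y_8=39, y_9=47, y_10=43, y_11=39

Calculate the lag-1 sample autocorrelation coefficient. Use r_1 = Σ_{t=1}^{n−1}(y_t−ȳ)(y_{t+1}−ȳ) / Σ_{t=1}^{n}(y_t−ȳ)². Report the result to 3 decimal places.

Mean ȳ = (39 + 45 + 42 + 35 + 37 + 43 + 38 + 39 + 47 + 43 + 39)/11 = 40.6364
Numerator Σ_{t=1}^{10}(y_t−ȳ)(y_{t+1}−ȳ) = 1.8678
Denominator Σ(y_t−ȳ)² = 132.5455
r_1 = 1.8678 / 132.5455 = 0.014

0.014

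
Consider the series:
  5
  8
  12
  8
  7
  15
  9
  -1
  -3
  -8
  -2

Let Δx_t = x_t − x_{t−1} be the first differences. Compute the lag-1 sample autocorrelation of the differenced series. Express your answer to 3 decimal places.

First differences Δx: 3, 4, -4, -1, 8, -6, -10, -2, -5, 6
Mean of differences = -0.7000
Numerator Σ(Δx_t−Δx̄)(Δx_{t+1}−Δx̄) = -7.6900
Denominator Σ(Δx_t−Δx̄)² = 302.1000
r_1(Δx) = -7.6900 / 302.1000 = -0.025

-0.025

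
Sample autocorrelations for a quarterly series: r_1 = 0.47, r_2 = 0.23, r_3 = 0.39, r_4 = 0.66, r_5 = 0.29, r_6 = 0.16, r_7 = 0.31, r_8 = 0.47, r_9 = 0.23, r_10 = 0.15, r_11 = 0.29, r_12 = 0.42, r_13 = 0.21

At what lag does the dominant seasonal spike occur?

4

The largest autocorrelation is r_4 = 0.66; the remaining lags stay at or below 0.47. The elevated value at lag 1 (0.47), dropping to 0.23 at lag 2, reflects decaying short-term dependence rather than seasonality.
The dominant spike at lag 4 indicates a seasonal period of 4.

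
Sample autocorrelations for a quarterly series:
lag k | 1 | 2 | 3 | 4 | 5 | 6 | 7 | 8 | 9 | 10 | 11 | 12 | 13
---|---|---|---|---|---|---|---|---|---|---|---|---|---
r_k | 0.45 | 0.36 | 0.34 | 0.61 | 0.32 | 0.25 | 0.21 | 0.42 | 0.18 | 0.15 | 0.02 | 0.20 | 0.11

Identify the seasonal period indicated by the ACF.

4

The largest autocorrelation is r_4 = 0.61; the remaining lags stay at or below 0.45. The elevated value at lag 1 (0.45), dropping to 0.36 at lag 2, reflects decaying short-term dependence rather than seasonality.
The dominant spike at lag 4 indicates a seasonal period of 4.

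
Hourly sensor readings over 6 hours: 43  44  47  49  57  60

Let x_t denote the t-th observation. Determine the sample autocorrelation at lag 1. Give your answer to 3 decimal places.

0.516

Mean x̄ = (43 + 44 + 47 + 49 + 57 + 60)/6 = 50.0000
Σ(x_t−x̄)(x_{t+1}−x̄) = (42.0000) + (18.0000) + (3.0000) + (-7.0000) + (70.0000) = 126.0000
Denominator Σ(x_t−x̄)² = 244.0000
r_1 = 126.0000 / 244.0000 = 0.516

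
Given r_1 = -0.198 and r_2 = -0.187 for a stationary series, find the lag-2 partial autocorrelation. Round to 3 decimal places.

φ_{22} = (r_2 − r_1²) / (1 − r_1²)
r_1² = (-0.198)² = 0.039204
Numerator = -0.187 − 0.0392 = -0.2262; denominator = 1 − 0.0392 = 0.9608
φ_{22} = -0.2262 / 0.9608 = -0.235

-0.235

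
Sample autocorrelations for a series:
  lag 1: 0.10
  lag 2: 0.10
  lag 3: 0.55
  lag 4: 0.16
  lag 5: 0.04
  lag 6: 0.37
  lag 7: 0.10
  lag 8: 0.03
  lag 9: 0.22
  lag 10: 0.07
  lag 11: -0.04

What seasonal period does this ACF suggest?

3

The largest autocorrelation is r_3 = 0.55, with weaker echoes at lags 6 (0.37) and 9 (0.22); the remaining lags stay at or below 0.16.
The dominant spike at lag 3 indicates a seasonal period of 3.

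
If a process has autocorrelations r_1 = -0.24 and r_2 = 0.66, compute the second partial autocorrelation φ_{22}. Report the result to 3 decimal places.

0.639

φ_{22} = (r_2 − r_1²) / (1 − r_1²)
r_1² = (-0.24)² = 0.0576
Numerator = 0.66 − 0.0576 = 0.6024; denominator = 1 − 0.0576 = 0.9424
φ_{22} = 0.6024 / 0.9424 = 0.639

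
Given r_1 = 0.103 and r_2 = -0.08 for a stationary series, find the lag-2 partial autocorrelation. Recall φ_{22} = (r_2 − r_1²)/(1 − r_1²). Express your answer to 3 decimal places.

-0.092

φ_{22} = (r_2 − r_1²) / (1 − r_1²)
r_1² = (0.103)² = 0.010609
Numerator = -0.08 − 0.0106 = -0.0906; denominator = 1 − 0.0106 = 0.9894
φ_{22} = -0.0906 / 0.9894 = -0.092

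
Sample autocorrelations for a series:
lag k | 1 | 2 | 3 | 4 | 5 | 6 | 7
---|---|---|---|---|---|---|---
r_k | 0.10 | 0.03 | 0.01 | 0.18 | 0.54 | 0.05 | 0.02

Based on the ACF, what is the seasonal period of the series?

The largest autocorrelation is r_5 = 0.54; the remaining lags stay at or below 0.18.
The dominant spike at lag 5 indicates a seasonal period of 5.

5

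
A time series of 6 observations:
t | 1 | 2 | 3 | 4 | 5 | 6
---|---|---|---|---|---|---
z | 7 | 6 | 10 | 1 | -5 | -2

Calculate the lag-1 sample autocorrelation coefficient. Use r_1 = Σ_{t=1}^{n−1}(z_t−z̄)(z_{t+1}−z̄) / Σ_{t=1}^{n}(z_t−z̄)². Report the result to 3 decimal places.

Mean z̄ = (7 + 6 + 10 + 1 − 5 − 2)/6 = 2.8333
Σ(z_t−z̄)(z_{t+1}−z̄) = (13.1944) + (22.6944) + (-13.1389) + (14.3611) + (37.8611) = 74.9722
Denominator Σ(z_t−z̄)² = 166.8333
r_1 = 74.9722 / 166.8333 = 0.449

0.449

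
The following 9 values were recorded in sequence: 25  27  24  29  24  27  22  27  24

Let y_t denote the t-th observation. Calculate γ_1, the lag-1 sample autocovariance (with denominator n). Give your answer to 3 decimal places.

-3.158

Mean ȳ = (25 + 27 + 24 + 29 + 24 + 27 + 22 + 27 + 24)/9 = 25.4444
Σ_{t=1}^{8}(y_t−ȳ)(y_{t+1}−ȳ) = -28.4198
γ_1 = -28.4198 / 9 = -3.158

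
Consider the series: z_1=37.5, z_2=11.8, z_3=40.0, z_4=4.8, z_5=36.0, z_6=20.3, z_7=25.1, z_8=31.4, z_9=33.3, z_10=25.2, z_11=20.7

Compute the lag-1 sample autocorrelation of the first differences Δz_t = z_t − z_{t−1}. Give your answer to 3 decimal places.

-0.817

First differences Δz: -25.7, 28.2, -35.2, 31.2, -15.7, 4.8, 6.3, 1.9, -8.1, -4.5
Mean of differences = -1.6800
Numerator Σ(Δz_t−Δz̄)(Δz_{t+1}−Δz̄) = -3297.8604
Denominator Σ(Δz_t−Δz̄)² = 4038.6760
r_1(Δz) = -3297.8604 / 4038.6760 = -0.817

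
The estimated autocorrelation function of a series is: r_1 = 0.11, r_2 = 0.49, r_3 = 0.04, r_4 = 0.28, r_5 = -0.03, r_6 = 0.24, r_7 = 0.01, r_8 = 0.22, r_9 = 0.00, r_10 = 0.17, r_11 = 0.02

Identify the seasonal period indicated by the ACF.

2

The largest autocorrelation is r_2 = 0.49, with weaker echoes at lags 4 (0.28), 6 (0.24), 8 (0.22) and 10 (0.17); the remaining lags stay at or below 0.11.
The dominant spike at lag 2 indicates a seasonal period of 2.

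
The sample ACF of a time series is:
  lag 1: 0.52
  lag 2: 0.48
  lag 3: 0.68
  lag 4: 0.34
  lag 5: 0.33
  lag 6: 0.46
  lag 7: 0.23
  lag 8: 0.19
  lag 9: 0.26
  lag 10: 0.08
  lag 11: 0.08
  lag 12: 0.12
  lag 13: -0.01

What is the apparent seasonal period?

The largest autocorrelation is r_3 = 0.68; the remaining lags stay at or below 0.52. The elevated value at lag 1 (0.52), dropping to 0.48 at lag 2, reflects decaying short-term dependence rather than seasonality.
The dominant spike at lag 3 indicates a seasonal period of 3.

3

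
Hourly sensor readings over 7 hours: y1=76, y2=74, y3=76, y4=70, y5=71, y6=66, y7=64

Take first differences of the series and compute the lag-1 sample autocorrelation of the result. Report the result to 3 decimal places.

First differences Δy: -2, 2, -6, 1, -5, -2
Mean of differences = -2.0000
Numerator Σ(Δy_t−Δȳ)(Δy_{t+1}−Δȳ) = -37.0000
Denominator Σ(Δy_t−Δȳ)² = 50.0000
r_1(Δy) = -37.0000 / 50.0000 = -0.740

-0.740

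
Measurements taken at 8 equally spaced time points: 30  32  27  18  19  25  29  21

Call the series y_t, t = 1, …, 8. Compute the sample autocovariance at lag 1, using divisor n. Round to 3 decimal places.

Mean ȳ = (30 + 32 + 27 + 18 + 19 + 25 + 29 + 21)/8 = 25.1250
Deviations: 4.8750, 6.8750, 1.8750, -7.1250, -6.1250, -0.1250, 3.8750, -4.1250
Σ_{t=1}^{7}(y_t−ȳ)(y_{t+1}−ȳ) = 60.9844
γ_1 = 60.9844 / 8 = 7.623

7.623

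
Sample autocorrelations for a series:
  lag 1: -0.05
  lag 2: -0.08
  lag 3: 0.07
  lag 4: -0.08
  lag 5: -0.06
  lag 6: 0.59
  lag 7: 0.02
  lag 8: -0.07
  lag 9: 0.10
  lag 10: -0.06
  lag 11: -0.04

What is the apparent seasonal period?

6

The largest autocorrelation is r_6 = 0.59; the remaining lags stay at or below 0.10.
The dominant spike at lag 6 indicates a seasonal period of 6.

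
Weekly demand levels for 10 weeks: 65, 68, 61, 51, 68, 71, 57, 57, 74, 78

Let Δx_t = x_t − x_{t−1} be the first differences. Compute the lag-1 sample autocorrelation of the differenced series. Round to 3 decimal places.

-0.058

First differences Δx: 3, -7, -10, 17, 3, -14, 0, 17, 4
Mean of differences = 1.4444
Numerator Σ(Δx_t−Δx̄)(Δx_{t+1}−Δx̄) = -54.7531
Denominator Σ(Δx_t−Δx̄)² = 938.2222
r_1(Δx) = -54.7531 / 938.2222 = -0.058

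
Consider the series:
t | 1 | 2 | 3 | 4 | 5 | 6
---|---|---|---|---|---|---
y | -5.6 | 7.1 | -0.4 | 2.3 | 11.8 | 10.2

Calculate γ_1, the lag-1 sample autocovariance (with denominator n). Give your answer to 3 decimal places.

Mean ȳ = (-5.6 + 7.1 − 0.4 + 2.3 + 11.8 + 10.2)/6 = 4.2333
Deviations: -9.8333, 2.8667, -4.6333, -1.9333, 7.5667, 5.9667
Σ_{t=1}^{5}(y_t−ȳ)(y_{t+1}−ȳ) = -1.9944
γ_1 = -1.9944 / 6 = -0.332

-0.332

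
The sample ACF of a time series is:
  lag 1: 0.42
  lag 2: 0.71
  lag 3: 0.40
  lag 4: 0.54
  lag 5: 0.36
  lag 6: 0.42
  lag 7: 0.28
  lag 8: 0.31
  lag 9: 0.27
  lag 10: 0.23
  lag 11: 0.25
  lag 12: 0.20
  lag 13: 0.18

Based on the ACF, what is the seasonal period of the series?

The largest autocorrelation is r_2 = 0.71, with a weaker echo at lag 4 (0.54); the remaining lags stay at or below 0.42.
The dominant spike at lag 2 indicates a seasonal period of 2.

2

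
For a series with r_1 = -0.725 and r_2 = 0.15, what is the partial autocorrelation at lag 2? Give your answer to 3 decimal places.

-0.792

φ_{22} = (r_2 − r_1²) / (1 − r_1²)
r_1² = (-0.725)² = 0.525625
Numerator = 0.15 − 0.5256 = -0.3756; denominator = 1 − 0.5256 = 0.4744
φ_{22} = -0.3756 / 0.4744 = -0.792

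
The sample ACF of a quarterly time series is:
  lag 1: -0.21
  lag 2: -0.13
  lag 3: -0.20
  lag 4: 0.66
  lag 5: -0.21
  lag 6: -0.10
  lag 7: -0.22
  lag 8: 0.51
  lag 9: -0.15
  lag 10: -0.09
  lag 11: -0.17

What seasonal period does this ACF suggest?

The largest autocorrelation is r_4 = 0.66, with a weaker echo at lag 8 (0.51); the remaining lags stay at or below -0.09.
The dominant spike at lag 4 indicates a seasonal period of 4.

4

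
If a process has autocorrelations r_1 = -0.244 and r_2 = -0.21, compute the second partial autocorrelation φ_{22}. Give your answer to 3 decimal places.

φ_{22} = (r_2 − r_1²) / (1 − r_1²)
r_1² = (-0.244)² = 0.059536
Numerator = -0.21 − 0.0595 = -0.2695; denominator = 1 − 0.0595 = 0.9405
φ_{22} = -0.2695 / 0.9405 = -0.287

-0.287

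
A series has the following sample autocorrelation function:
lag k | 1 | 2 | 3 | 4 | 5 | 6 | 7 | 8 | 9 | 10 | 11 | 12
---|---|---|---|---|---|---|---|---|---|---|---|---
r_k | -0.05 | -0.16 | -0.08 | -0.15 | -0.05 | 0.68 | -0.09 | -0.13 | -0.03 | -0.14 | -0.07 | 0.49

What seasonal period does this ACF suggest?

6

The largest autocorrelation is r_6 = 0.68, with a weaker echo at lag 12 (0.49); the remaining lags stay at or below -0.03.
The dominant spike at lag 6 indicates a seasonal period of 6.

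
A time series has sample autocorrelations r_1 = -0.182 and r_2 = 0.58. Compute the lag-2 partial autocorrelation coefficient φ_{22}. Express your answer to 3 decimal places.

φ_{22} = (r_2 − r_1²) / (1 − r_1²)
r_1² = (-0.182)² = 0.033124
Numerator = 0.58 − 0.0331 = 0.5469; denominator = 1 − 0.0331 = 0.9669
φ_{22} = 0.5469 / 0.9669 = 0.566

0.566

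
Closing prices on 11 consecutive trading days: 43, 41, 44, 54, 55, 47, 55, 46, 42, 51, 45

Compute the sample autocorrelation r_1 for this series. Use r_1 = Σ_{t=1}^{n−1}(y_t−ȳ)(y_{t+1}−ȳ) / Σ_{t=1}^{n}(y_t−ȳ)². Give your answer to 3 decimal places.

Mean ȳ = (43 + 41 + 44 + 54 + 55 + 47 + 55 + 46 + 42 + 51 + 45)/11 = 47.5455
Numerator Σ_{t=1}^{10}(y_t−ȳ)(y_{t+1}−ȳ) = 39.1570
Denominator Σ(y_t−ȳ)² = 280.7273
r_1 = 39.1570 / 280.7273 = 0.139

0.139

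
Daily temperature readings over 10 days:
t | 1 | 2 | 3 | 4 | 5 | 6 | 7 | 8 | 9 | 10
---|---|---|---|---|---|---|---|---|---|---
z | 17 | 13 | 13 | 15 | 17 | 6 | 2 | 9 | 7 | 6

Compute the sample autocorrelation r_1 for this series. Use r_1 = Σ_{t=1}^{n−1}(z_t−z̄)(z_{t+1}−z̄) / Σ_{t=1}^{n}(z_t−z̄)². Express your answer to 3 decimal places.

0.433

Mean z̄ = (17 + 13 + 13 + 15 + 17 + 6 + 2 + 9 + 7 + 6)/10 = 10.5000
Numerator Σ_{t=1}^{9}(z_t−z̄)(z_{t+1}−z̄) = 105.7500
Denominator Σ(z_t−z̄)² = 244.5000
r_1 = 105.7500 / 244.5000 = 0.433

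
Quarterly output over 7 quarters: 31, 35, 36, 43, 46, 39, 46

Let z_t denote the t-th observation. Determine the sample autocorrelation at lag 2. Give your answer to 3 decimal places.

0.160

Mean z̄ = (31 + 35 + 36 + 43 + 46 + 39 + 46)/7 = 39.4286
Deviations from mean: -8.4286, -4.4286, -3.4286, 3.5714, 6.5714, -0.4286, 6.5714
Numerator Σ_{t=1}^{5}(z_t−z̄)(z_{t+2}−z̄) = 32.2041
Denominator Σ(z_t−z̄)² = 201.7143
r_2 = 32.2041 / 201.7143 = 0.160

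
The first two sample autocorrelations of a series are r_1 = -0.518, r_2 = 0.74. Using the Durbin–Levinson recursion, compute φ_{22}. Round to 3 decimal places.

0.645

φ_{22} = (r_2 − r_1²) / (1 − r_1²)
r_1² = (-0.518)² = 0.268324
Numerator = 0.74 − 0.2683 = 0.4717; denominator = 1 − 0.2683 = 0.7317
φ_{22} = 0.4717 / 0.7317 = 0.645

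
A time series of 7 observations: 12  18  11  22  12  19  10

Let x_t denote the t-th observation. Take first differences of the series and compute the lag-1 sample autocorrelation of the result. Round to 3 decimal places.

First differences Δx: 6, -7, 11, -10, 7, -9
Mean of differences = -0.3333
Numerator Σ(Δx_t−Δx̄)(Δx_{t+1}−Δx̄) = -361.7778
Denominator Σ(Δx_t−Δx̄)² = 435.3333
r_1(Δx) = -361.7778 / 435.3333 = -0.831

-0.831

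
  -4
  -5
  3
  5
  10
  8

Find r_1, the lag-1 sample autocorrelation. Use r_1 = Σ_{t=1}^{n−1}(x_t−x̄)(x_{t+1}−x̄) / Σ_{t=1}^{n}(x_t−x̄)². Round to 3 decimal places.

0.551

Mean x̄ = (-4 − 5 + 3 + 5 + 10 + 8)/6 = 2.8333
Deviations from mean: -6.8333, -7.8333, 0.1667, 2.1667, 7.1667, 5.1667
Numerator Σ_{t=1}^{5}(x_t−x̄)(x_{t+1}−x̄) = 105.1389
Denominator Σ(x_t−x̄)² = 190.8333
r_1 = 105.1389 / 190.8333 = 0.551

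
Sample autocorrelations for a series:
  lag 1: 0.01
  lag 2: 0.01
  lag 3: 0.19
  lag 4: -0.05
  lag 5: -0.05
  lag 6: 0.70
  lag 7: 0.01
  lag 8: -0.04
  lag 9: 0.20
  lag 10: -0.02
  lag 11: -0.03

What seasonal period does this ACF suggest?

The largest autocorrelation is r_6 = 0.70; the remaining lags stay at or below 0.20.
The dominant spike at lag 6 indicates a seasonal period of 6.

6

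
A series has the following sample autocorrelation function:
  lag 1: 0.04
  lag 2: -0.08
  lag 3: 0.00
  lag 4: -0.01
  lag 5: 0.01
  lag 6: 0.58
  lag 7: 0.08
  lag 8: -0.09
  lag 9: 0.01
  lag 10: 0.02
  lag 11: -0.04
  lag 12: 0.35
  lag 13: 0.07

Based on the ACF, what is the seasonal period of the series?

The largest autocorrelation is r_6 = 0.58, with a weaker echo at lag 12 (0.35); the remaining lags stay at or below 0.08.
The dominant spike at lag 6 indicates a seasonal period of 6.

6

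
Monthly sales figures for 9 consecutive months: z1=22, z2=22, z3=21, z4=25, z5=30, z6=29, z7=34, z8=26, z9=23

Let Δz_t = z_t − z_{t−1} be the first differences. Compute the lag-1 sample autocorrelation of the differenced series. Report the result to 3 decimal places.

-0.075

First differences Δz: 0, -1, 4, 5, -1, 5, -8, -3
Mean of differences = 0.1250
Numerator Σ(Δz_t−Δz̄)(Δz_{t+1}−Δz̄) = -10.5156
Denominator Σ(Δz_t−Δz̄)² = 140.8750
r_1(Δz) = -10.5156 / 140.8750 = -0.075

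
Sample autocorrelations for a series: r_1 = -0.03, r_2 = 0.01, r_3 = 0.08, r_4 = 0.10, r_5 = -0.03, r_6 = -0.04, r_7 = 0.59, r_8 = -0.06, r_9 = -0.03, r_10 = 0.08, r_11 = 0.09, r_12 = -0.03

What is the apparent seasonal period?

7

The largest autocorrelation is r_7 = 0.59; the remaining lags stay at or below 0.10.
The dominant spike at lag 7 indicates a seasonal period of 7.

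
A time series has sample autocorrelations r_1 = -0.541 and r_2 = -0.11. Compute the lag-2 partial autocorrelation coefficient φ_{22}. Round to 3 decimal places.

-0.569

φ_{22} = (r_2 − r_1²) / (1 − r_1²)
r_1² = (-0.541)² = 0.292681
Numerator = -0.11 − 0.2927 = -0.4027; denominator = 1 − 0.2927 = 0.7073
φ_{22} = -0.4027 / 0.7073 = -0.569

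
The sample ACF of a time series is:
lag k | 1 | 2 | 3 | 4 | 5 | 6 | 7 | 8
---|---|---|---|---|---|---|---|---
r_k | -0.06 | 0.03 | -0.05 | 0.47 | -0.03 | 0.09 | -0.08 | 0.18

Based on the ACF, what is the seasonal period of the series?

4

The largest autocorrelation is r_4 = 0.47, with a weaker echo at lag 8 (0.18); the remaining lags stay at or below 0.09.
The dominant spike at lag 4 indicates a seasonal period of 4.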